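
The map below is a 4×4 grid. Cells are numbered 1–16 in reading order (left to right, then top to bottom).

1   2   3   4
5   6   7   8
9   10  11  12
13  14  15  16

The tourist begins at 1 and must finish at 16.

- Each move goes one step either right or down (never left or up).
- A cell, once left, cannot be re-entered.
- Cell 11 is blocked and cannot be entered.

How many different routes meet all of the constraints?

A right/down-only route from 1 to 16 makes exactly 3 down-moves and 3 right-moves in some order.
With no other constraints that would be C(6,3) = 20 routes.
Subtract routes through each blocked cell (inclusion–exclusion for overlaps): − through 11: 12 → 8.
That gives 8 routes.

8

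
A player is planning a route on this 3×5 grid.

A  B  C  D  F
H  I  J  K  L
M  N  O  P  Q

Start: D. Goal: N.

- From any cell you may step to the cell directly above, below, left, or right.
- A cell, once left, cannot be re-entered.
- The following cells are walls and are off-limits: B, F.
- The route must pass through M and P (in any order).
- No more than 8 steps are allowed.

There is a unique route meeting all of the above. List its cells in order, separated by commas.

D, K, P, O, J, I, H, M, N

Any route must reach M and P and still end at N within 8 moves, so the order of the required stops is forced.
Route from D: 2× down (reaching P), left to O, up to J, 2× left (reaching H), down to M, right to N — 8 moves in all.
Check: all required cells visited; 8 ≤ 8 moves.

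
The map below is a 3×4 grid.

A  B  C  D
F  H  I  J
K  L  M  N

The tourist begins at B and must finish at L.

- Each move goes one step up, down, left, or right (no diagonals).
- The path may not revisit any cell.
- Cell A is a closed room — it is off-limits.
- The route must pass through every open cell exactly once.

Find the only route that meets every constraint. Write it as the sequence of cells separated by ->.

Need to visit all 11 open cells exactly once, starting at B and ending at L.
Cell K has only two open neighbours (F and L), so the path must pass straight through it: one of those is the cell it's entered from and the other is where it exits.
Route from B: 2× right (reaching D), 2× down (reaching N), left to M, up to I, 2× left (reaching F), down to K, right to L — 10 moves in all.
Check: all 11 open cells covered.

B -> C -> D -> J -> N -> M -> I -> H -> F -> K -> L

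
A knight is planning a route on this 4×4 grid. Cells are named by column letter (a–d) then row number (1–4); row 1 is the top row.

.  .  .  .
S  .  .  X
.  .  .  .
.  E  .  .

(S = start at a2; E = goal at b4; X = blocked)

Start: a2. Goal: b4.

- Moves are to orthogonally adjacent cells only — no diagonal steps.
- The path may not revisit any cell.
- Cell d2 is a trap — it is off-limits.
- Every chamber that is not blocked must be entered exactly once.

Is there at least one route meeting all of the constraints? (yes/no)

Cell d1 has only one open neighbour but is neither the start nor the goal, so a Hamiltonian route would have to both enter and leave it through the same neighbour — impossible without revisiting.

no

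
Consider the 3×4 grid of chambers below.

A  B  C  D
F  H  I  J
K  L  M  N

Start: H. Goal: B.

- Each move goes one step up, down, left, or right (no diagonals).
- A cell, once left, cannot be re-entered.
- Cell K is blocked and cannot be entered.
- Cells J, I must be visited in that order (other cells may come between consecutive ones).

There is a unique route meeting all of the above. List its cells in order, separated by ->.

H -> L -> M -> N -> J -> I -> C -> B

The waypoints must appear in the order J, I, with no cell reused.
Route from H: down 1 to L, right 2 to N, up 1 to J, left 1 to I, up 1 to C, left 1 to B — 7 moves in all.
Check: order respected (J at step 4, I at step 5).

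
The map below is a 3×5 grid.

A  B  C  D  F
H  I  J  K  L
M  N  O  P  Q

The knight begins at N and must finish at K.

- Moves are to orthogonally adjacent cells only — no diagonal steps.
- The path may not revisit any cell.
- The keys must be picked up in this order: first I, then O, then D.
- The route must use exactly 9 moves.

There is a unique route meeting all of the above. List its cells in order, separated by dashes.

The waypoints must appear in the order I, O, D, with no cell reused.
Route from N: up to I, right to J, down to O, 2× right (reaching Q), 2× up (reaching F), left to D, down to K — 9 moves in all.
Check: order respected (I at step 1, O at step 3, D at step 8); 9 moves as required.

N - I - J - O - P - Q - L - F - D - K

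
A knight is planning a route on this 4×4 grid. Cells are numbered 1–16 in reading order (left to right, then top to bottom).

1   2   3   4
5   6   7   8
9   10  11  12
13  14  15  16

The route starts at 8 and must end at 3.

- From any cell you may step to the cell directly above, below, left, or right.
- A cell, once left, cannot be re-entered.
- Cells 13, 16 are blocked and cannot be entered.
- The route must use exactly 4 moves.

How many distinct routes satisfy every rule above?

2

Need simple routes of exactly 4 moves from 8 to 3 (Manhattan distance 2, so 1 moves are spent on a detour and 1 undoing it).
Enumerating: 8 12 11 7 3 | 8 7 6 2 3.
That gives 2 routes.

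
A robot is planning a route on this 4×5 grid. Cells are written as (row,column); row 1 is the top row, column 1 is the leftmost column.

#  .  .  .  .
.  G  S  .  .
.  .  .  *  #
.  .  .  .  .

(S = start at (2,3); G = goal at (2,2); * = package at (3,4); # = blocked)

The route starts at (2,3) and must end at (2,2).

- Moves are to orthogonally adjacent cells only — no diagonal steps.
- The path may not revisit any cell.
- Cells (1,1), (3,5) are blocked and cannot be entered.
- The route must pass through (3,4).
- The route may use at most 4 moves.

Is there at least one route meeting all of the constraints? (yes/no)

no

Even ignoring the no-revisit rule, getting from (2,3) to (2,2) via (3,4) needs at least 2 + 3 = 5 moves (Manhattan distance per leg), which exceeds the 4-move limit.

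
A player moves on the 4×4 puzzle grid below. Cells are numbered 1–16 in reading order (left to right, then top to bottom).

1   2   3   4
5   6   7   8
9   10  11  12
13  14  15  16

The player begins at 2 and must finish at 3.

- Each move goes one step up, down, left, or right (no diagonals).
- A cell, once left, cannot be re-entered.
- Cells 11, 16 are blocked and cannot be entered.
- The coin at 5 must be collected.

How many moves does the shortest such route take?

5

Any route passes through 5 somewhere between 2 and 3. Summing Manhattan distances along the two legs (2 → 5 → 3) gives a lower bound of 2 + 3 = 5 moves.
A route of 5 moves achieves this: 2 → 1 → 5 → 6 → 7 → 3.
Since 5 matches the lower bound, it is optimal.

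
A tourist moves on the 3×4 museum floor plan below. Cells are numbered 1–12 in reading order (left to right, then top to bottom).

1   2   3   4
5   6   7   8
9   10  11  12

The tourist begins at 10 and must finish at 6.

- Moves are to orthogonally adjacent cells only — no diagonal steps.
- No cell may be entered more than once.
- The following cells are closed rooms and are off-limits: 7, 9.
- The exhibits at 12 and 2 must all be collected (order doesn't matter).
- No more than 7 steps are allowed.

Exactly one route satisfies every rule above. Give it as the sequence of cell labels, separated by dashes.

10 - 11 - 12 - 8 - 4 - 3 - 2 - 6

Any route must reach 12 and 2 and still end at 6 within 7 moves, so the order of the required stops is forced.
Route from 10: right 2 to 12, up 2 to 4, left 2 to 2, down 1 to 6 — 7 moves in all.
Check: all required cells visited; 7 ≤ 7 moves.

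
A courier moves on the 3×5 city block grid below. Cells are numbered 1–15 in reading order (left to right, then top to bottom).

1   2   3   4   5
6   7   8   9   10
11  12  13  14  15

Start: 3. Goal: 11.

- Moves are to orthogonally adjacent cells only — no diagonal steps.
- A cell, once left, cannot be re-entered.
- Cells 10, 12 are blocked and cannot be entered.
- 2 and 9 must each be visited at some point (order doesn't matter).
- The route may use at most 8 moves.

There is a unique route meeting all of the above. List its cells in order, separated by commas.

The budget equals the shortest possible length, so every move has to be on a shortest route through the required cells.
Route from 3: right to 4, down to 9, 2× left (reaching 7), up to 2, left to 1, 2× down (reaching 11) — 8 moves in all.
Check: all required cells visited; 8 ≤ 8 moves.

3, 4, 9, 8, 7, 2, 1, 6, 11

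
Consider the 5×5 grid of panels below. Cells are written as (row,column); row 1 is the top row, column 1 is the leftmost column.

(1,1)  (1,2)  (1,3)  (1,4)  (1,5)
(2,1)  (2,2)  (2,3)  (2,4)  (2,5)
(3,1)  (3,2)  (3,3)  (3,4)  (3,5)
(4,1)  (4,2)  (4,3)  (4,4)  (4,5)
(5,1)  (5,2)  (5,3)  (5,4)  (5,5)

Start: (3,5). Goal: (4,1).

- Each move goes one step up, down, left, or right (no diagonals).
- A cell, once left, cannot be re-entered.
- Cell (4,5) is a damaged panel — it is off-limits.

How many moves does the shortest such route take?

5

The Manhattan distance from (3,5) to (4,1) is |3−4| + |5−1| = 5, so at least 5 moves are needed.
A route of 5 moves achieves this: (3,5) → (3,4) → (4,4) → (4,3) → (4,2) → (4,1).
Since 5 matches the lower bound, it is optimal.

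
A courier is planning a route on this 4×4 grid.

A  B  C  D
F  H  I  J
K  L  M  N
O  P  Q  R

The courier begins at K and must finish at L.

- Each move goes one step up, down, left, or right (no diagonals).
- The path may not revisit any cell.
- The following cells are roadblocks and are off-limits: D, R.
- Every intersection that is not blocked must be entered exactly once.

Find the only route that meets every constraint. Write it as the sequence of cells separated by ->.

K -> O -> P -> Q -> M -> N -> J -> I -> C -> B -> A -> F -> H -> L

Need to visit all 14 open cells exactly once, starting at K and ending at L.
Cell J has only two open neighbours (N and I), so the path must pass straight through it: one of those is the cell it's entered from and the other is where it exits.
Route from K: down 1 to O, right 2 to Q, up 1 to M, right 1 to N, up 1 to J, left 1 to I, up 1 to C, left 2 to A, down 1 to F, right 1 to H, down 1 to L — 13 moves in all.
Check: all 14 open cells covered.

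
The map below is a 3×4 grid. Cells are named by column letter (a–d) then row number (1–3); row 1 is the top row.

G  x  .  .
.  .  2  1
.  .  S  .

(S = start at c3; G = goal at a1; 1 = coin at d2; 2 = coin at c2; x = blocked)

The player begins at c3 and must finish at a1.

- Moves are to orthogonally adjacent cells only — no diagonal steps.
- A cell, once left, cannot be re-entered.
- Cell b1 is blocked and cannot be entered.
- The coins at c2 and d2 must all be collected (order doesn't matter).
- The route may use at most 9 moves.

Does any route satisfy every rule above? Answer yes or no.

yes

One route that works: c3 → d3 → d2 → c2 → b2 → a2 → a1.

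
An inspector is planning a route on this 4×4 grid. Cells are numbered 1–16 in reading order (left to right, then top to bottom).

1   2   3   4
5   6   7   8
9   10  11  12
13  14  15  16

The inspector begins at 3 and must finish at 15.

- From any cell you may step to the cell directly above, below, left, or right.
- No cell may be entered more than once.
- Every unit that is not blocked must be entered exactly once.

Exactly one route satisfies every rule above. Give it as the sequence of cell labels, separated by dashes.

3 - 4 - 8 - 7 - 6 - 2 - 1 - 5 - 9 - 13 - 14 - 10 - 11 - 12 - 16 - 15

Need to visit all 16 open cells exactly once, starting at 3 and ending at 15.
Cell 16 has only two open neighbours (12 and 15), so the path must pass straight through it: one of those is the cell it's entered from and the other is where it exits.
Route from 3: right to 4, down to 8, 2× left (reaching 6), up to 2, left to 1, 3× down (reaching 13), right to 14, up to 10, 2× right (reaching 12), down to 16, left to 15 — 15 moves in all.
Check: all 16 open cells covered.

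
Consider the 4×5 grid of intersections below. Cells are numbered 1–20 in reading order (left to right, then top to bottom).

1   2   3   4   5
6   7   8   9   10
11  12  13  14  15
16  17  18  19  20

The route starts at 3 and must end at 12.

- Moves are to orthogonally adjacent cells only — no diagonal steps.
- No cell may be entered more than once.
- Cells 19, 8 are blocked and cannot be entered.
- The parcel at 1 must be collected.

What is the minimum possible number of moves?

5

Any route passes through 1 somewhere between 3 and 12. Summing Manhattan distances along the two legs (3 → 1 → 12) gives a lower bound of 2 + 3 = 5 moves.
A route of 5 moves achieves this: 3 → 2 → 1 → 6 → 11 → 12.
Since 5 matches the lower bound, it is optimal.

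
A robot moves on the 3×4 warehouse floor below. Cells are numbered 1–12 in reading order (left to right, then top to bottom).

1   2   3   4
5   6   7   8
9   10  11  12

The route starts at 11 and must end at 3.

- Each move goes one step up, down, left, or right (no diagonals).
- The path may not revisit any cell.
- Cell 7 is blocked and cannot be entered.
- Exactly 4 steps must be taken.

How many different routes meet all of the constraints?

Need simple routes of exactly 4 moves from 11 to 3 (Manhattan distance 2, so 1 moves are spent on a detour and 1 undoing it).
Enumerating: 11 10 6 2 3 | 11 12 8 4 3.
That gives 2 routes.

2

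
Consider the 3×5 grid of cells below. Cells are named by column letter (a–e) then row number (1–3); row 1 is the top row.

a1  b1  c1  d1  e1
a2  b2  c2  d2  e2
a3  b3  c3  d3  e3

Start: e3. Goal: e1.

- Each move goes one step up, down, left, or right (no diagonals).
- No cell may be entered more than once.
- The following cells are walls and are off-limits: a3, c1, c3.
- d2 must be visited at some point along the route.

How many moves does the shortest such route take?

4

Any route passes through d2 somewhere between e3 and e1. Summing Manhattan distances along the two legs (e3 → d2 → e1) gives a lower bound of 2 + 2 = 4 moves.
A route of 4 moves achieves this: e3 → e2 → d2 → d1 → e1.
Since 4 matches the lower bound, it is optimal.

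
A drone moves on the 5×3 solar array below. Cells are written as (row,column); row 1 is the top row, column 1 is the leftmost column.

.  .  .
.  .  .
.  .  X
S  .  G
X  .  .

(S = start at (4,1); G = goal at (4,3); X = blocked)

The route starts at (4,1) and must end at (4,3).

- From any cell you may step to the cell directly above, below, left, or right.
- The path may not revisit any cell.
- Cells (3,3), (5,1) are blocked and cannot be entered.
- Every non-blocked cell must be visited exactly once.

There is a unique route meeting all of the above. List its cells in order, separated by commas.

(4,1), (3,1), (2,1), (1,1), (1,2), (1,3), (2,3), (2,2), (3,2), (4,2), (5,2), (5,3), (4,3)

Need to visit all 13 open cells exactly once, starting at (4,1) and ending at (4,3).
Cell (1,1) has only two open neighbours ((2,1) and (1,2)), so the path must pass straight through it: one of those is the cell it's entered from and the other is where it exits.
Route from (4,1): up 3 to (1,1), right 2 to (1,3), down 1 to (2,3), left 1 to (2,2), down 3 to (5,2), right 1 to (5,3), up 1 to (4,3) — 12 moves in all.
Check: all 13 open cells covered.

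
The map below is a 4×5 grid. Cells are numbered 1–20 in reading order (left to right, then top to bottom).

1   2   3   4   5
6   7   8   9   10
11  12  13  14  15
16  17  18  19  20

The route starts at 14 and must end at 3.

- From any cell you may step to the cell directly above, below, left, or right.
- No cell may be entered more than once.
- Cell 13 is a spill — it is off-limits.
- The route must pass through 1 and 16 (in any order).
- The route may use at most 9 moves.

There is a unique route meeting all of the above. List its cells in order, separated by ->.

14 -> 19 -> 18 -> 17 -> 16 -> 11 -> 6 -> 1 -> 2 -> 3

The budget equals the shortest possible length, so every move has to be on a shortest route through the required cells.
Route from 14: down 1 to 19, left 3 to 16, up 3 to 1, right 2 to 3 — 9 moves in all.
Check: all required cells visited; 9 ≤ 9 moves.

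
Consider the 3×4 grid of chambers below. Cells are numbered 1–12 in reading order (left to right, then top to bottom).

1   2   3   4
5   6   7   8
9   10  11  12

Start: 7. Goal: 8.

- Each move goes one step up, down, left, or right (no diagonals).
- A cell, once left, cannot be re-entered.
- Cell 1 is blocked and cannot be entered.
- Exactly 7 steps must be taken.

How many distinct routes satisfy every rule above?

3

Need simple routes of exactly 7 moves from 7 to 8 (Manhattan distance 1, so 3 moves are spent on a detour and 3 undoing it).
Enumerating: 7 3 2 6 10 11 12 8 | 7 11 10 6 2 3 4 8 | 7 6 5 9 10 11 12 8.
That gives 3 routes.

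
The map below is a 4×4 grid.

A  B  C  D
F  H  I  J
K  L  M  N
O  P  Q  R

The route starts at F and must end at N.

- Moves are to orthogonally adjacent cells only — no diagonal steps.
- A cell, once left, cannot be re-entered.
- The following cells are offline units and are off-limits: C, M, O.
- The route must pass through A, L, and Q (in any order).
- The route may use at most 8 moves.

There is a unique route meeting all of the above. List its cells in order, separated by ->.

F -> A -> B -> H -> L -> P -> Q -> R -> N

Any route must reach A, L, and Q and still end at N within 8 moves, so the order of the required stops is forced.
Route from F: up to A, right to B, 3× down (reaching P), 2× right (reaching R), up to N — 8 moves in all.
Check: all required cells visited; 8 ≤ 8 moves.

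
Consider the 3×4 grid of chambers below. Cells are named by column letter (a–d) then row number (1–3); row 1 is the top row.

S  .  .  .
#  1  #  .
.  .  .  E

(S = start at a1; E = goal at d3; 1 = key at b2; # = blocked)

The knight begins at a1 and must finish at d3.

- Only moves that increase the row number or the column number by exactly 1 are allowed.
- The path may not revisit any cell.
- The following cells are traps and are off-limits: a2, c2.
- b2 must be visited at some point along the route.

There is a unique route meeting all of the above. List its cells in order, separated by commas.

a1, b1, b2, b3, c3, d3

Moves only go right or down, so the column and row indices never decrease.
Route from a1: right 1 to b1, down 2 to b3, right 2 to d3 — 5 moves in all.
Check: all required cells visited.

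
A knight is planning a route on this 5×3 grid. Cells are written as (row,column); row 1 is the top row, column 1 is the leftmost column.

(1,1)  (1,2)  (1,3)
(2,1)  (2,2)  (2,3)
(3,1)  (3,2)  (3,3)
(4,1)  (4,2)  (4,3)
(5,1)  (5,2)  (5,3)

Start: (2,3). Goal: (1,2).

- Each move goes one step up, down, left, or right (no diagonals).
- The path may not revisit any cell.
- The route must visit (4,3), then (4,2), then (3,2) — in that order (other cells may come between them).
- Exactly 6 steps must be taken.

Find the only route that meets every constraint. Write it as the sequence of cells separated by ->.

The waypoints must appear in the order (4,3), (4,2), (3,2), with no cell reused.
Route from (2,3): 2× down (reaching (4,3)), left to (4,2), 3× up (reaching (1,2)) — 6 moves in all.
Check: order respected ((4,3) at step 2, (4,2) at step 3, (3,2) at step 4); 6 moves as required.

(2,3) -> (3,3) -> (4,3) -> (4,2) -> (3,2) -> (2,2) -> (1,2)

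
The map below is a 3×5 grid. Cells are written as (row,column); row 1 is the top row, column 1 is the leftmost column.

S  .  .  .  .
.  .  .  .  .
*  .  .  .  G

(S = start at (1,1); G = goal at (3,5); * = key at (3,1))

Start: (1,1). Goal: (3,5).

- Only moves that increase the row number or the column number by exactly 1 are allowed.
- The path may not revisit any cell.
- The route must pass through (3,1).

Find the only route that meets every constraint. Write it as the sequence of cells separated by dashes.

Moves only go right or down, so the column and row indices never decrease.
Route from (1,1): 2× down (reaching (3,1)), 4× right (reaching (3,5)) — 6 moves in all.
Check: all required cells visited.

(1,1) - (2,1) - (3,1) - (3,2) - (3,3) - (3,4) - (3,5)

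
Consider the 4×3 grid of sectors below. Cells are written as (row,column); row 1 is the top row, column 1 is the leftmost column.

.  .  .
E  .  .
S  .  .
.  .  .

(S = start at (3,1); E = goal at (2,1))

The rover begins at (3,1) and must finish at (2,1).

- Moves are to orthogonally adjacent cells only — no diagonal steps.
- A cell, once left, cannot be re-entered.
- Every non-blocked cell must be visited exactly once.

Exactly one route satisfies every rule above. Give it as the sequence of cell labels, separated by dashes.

(3,1) - (4,1) - (4,2) - (4,3) - (3,3) - (3,2) - (2,2) - (2,3) - (1,3) - (1,2) - (1,1) - (2,1)

Need to visit all 12 open cells exactly once, starting at (3,1) and ending at (2,1).
Route from (3,1): down to (4,1), 2× right (reaching (4,3)), up to (3,3), left to (3,2), up to (2,2), right to (2,3), up to (1,3), 2× left (reaching (1,1)), down to (2,1) — 11 moves in all.
Check: all 12 open cells covered.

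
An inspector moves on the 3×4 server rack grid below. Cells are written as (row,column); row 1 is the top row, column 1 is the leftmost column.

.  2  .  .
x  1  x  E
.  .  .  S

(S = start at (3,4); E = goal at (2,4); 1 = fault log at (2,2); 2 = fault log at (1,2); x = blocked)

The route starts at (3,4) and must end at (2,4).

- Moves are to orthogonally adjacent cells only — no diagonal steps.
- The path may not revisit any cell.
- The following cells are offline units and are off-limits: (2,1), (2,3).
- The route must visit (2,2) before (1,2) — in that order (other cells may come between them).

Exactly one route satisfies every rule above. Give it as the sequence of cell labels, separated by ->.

The waypoints must appear in the order (2,2), (1,2), with no cell reused.
Route from (3,4): left 2 to (3,2), up 2 to (1,2), right 2 to (1,4), down 1 to (2,4) — 7 moves in all.
Check: order respected (1 at step 3, 2 at step 4).

(3,4) -> (3,3) -> (3,2) -> (2,2) -> (1,2) -> (1,3) -> (1,4) -> (2,4)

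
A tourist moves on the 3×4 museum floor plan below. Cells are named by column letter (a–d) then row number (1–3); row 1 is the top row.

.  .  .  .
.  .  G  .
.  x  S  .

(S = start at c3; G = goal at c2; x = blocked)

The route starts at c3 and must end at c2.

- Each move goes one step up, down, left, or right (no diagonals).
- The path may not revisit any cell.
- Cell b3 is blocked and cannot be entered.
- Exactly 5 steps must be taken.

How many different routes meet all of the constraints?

1

Need simple routes of exactly 5 moves from c3 to c2 (Manhattan distance 1, so 2 moves are spent on a detour and 2 undoing it).
Enumerating: c3 d3 d2 d1 c1 c2.
That gives 1 route.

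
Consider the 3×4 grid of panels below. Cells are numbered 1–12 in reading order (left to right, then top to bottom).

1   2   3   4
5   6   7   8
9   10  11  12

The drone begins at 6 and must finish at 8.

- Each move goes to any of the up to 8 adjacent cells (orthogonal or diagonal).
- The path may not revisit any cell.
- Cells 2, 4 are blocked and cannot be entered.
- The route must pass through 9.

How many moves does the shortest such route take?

Any route passes through 9 somewhere between 6 and 8. Summing Chebyshev distances along the two legs (6 → 9 → 8) gives a lower bound of 1 + 3 = 4 moves.
A route of 4 moves achieves this: 6 → 9 → 10 → 7 → 8.
Since 4 matches the lower bound, it is optimal.

4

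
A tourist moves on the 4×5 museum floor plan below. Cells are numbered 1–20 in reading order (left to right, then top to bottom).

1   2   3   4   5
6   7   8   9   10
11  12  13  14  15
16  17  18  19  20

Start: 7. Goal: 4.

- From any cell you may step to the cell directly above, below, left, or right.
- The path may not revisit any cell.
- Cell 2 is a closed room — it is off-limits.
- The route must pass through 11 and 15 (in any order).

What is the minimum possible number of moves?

9

Any route passes through 11 and 15 in some order between 7 and 4. Summing Manhattan distances along each leg and taking the cheapest ordering (7 → 11 → 15 → 4) gives a lower bound of 2 + 4 + 3 = 9 moves.
A route of 9 moves achieves this: 7 → 6 → 11 → 12 → 13 → 14 → 15 → 10 → 5 → 4.
Since 9 matches the lower bound, it is optimal.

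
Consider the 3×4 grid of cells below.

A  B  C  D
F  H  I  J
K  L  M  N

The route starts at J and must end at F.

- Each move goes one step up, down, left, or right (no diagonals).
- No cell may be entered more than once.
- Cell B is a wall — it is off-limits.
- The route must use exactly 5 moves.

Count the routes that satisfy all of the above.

Need simple routes of exactly 5 moves from J to F (Manhattan distance 3, so 1 moves are spent on a detour and 1 undoing it).
Enumerating: J D C I H F | J N M I H F | J N M L H F | J N M L K F | J I M L H F | J I M L K F | J I H L K F.
That gives 7 routes.

7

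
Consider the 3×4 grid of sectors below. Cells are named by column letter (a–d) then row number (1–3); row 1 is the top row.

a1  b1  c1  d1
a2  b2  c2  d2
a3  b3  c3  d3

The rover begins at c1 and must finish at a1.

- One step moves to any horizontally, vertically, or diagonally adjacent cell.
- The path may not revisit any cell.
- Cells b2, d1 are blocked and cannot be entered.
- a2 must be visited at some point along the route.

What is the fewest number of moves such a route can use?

Any route passes through a2 somewhere between c1 and a1. Summing Chebyshev distances along the two legs (c1 → a2 → a1) gives a lower bound of 2 + 1 = 3 moves.
A route of 3 moves achieves this: c1 → b1 → a2 → a1.
Since 3 matches the lower bound, it is optimal.

3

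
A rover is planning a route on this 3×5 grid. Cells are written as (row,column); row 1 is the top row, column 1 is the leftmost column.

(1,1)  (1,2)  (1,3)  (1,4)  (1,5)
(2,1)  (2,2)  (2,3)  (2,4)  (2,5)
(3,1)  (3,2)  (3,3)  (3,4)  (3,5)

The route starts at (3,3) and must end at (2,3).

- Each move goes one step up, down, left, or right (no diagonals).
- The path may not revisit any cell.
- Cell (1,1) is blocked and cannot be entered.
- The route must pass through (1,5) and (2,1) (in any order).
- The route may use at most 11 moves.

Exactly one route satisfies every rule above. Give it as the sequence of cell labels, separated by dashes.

The 11-move cap with required stops at (1,5), (2,1) leaves no slack for detours.
Route from (3,3): left 2 to (3,1), up 1 to (2,1), right 1 to (2,2), up 1 to (1,2), right 3 to (1,5), down 1 to (2,5), left 2 to (2,3) — 11 moves in all.
Check: all required cells visited; 11 ≤ 11 moves.

(3,3) - (3,2) - (3,1) - (2,1) - (2,2) - (1,2) - (1,3) - (1,4) - (1,5) - (2,5) - (2,4) - (2,3)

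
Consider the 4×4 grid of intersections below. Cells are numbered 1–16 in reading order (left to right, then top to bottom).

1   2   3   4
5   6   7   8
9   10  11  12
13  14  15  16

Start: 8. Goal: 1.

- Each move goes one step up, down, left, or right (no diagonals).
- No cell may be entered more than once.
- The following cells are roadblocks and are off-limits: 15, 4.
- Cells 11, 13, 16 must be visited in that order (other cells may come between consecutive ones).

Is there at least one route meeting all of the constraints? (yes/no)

no

16 must be visited but has only one open neighbour (12), and it is neither the start nor the goal — the route would have to enter and leave through 12, re-entering it.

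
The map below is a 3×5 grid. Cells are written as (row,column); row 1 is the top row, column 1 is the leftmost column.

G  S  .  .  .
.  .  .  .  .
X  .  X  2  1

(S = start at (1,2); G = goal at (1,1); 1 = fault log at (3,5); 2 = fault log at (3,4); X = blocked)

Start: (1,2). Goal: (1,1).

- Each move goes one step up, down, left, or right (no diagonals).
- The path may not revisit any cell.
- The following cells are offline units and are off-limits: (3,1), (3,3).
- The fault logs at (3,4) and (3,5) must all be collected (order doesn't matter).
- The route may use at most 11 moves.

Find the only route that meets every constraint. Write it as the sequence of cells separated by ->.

(1,2) -> (1,3) -> (1,4) -> (1,5) -> (2,5) -> (3,5) -> (3,4) -> (2,4) -> (2,3) -> (2,2) -> (2,1) -> (1,1)

Any route must reach (3,4) and (3,5) and still end at (1,1) within 11 moves, so the order of the required stops is forced.
Route from (1,2): 3× right (reaching (1,5)), 2× down (reaching (3,5)), left to (3,4), up to (2,4), 3× left (reaching (2,1)), up to (1,1) — 11 moves in all.
Check: all required cells visited; 11 ≤ 11 moves.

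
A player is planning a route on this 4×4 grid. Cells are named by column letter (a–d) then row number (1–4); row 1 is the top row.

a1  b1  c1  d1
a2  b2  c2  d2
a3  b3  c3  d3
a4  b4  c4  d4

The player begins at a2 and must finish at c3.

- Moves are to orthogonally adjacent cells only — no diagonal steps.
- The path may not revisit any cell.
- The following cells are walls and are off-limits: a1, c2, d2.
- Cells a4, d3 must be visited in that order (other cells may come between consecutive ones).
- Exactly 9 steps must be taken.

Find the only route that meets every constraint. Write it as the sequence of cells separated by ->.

The waypoints must appear in the order a4, d3, with no cell reused.
Route from a2: right to b2, down to b3, left to a3, down to a4, 3× right (reaching d4), up to d3, left to c3 — 9 moves in all.
Check: order respected (a4 at step 4, d3 at step 8); 9 moves as required.

a2 -> b2 -> b3 -> a3 -> a4 -> b4 -> c4 -> d4 -> d3 -> c3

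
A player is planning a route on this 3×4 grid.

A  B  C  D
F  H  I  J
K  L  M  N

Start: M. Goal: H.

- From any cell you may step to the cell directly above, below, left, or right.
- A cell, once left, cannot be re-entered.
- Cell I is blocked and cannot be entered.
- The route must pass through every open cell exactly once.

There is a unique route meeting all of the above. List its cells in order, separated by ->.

Need to visit all 11 open cells exactly once, starting at M and ending at H.
Route from M: right to N, 2× up (reaching D), 3× left (reaching A), 2× down (reaching K), right to L, up to H — 10 moves in all.
Check: all 11 open cells covered.

M -> N -> J -> D -> C -> B -> A -> F -> K -> L -> H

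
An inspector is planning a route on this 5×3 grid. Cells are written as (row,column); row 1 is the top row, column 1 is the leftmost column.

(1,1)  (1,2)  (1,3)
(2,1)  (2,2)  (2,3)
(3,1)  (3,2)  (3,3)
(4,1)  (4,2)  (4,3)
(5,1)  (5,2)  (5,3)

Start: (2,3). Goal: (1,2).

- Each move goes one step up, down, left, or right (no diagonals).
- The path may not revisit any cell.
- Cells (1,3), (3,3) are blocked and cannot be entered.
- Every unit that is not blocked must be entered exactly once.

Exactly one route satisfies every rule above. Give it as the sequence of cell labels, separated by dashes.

(2,3) - (2,2) - (3,2) - (4,2) - (4,3) - (5,3) - (5,2) - (5,1) - (4,1) - (3,1) - (2,1) - (1,1) - (1,2)

Need to visit all 13 open cells exactly once, starting at (2,3) and ending at (1,2).
Cell (5,1) has only two open neighbours ((4,1) and (5,2)), so the path must pass straight through it: one of those is the cell it's entered from and the other is where it exits.
Route from (2,3): left to (2,2), 2× down (reaching (4,2)), right to (4,3), down to (5,3), 2× left (reaching (5,1)), 4× up (reaching (1,1)), right to (1,2) — 12 moves in all.
Check: all 13 open cells covered.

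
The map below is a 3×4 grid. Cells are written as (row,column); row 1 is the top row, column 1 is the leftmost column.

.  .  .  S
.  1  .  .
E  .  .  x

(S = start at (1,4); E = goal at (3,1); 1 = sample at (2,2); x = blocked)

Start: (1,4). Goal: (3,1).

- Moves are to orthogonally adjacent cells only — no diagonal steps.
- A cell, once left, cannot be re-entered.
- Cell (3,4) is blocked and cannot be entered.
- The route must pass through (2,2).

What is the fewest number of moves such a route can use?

5

Any route passes through (2,2) somewhere between (1,4) and (3,1). Summing Manhattan distances along the two legs ((1,4) → (2,2) → (3,1)) gives a lower bound of 3 + 2 = 5 moves.
A route of 5 moves achieves this: (1,4) → (2,4) → (2,3) → (2,2) → (3,2) → (3,1).
Since 5 matches the lower bound, it is optimal.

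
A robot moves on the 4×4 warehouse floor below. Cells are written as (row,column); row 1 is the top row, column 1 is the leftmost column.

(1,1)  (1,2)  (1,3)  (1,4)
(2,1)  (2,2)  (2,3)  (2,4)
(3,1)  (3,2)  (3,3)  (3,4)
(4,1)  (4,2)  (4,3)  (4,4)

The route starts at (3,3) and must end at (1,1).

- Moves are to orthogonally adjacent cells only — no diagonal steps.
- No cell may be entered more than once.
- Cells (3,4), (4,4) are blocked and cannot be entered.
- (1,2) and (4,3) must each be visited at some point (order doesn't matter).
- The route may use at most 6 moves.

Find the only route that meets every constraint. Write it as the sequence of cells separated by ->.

(3,3) -> (4,3) -> (4,2) -> (3,2) -> (2,2) -> (1,2) -> (1,1)

The 6-move cap with required stops at (1,2), (4,3) leaves no slack for detours.
Route from (3,3): down to (4,3), left to (4,2), 3× up (reaching (1,2)), left to (1,1) — 6 moves in all.
Check: all required cells visited; 6 ≤ 6 moves.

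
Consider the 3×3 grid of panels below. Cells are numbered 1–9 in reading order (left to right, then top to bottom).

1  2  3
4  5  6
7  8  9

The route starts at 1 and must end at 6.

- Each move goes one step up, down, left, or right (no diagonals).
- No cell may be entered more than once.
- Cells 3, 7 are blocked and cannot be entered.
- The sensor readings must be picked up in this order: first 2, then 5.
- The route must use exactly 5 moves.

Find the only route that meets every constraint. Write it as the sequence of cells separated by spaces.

1 2 5 8 9 6

The waypoints must appear in the order 2, 5, with no cell reused.
Route from 1: right 1 to 2, down 2 to 8, right 1 to 9, up 1 to 6 — 5 moves in all.
Check: order respected (2 at step 1, 5 at step 2); 5 moves as required.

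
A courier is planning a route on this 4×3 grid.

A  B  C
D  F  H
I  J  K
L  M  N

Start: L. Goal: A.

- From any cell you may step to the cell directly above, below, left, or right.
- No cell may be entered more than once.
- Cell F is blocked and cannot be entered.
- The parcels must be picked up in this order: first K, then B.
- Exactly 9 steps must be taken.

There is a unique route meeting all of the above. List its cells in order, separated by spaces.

L I J M N K H C B A

The waypoints must appear in the order K, B, with no cell reused.
Route from L: up to I, right to J, down to M, right to N, 3× up (reaching C), 2× left (reaching A) — 9 moves in all.
Check: order respected (K at step 5, B at step 8); 9 moves as required.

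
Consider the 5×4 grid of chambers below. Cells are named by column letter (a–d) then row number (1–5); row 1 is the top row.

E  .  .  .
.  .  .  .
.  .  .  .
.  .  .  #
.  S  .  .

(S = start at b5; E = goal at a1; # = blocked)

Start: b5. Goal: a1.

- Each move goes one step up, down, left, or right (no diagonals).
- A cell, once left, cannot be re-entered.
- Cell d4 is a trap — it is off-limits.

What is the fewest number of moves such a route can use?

The Manhattan distance from b5 to a1 is |5−1| + |2−1| = 5, so at least 5 moves are needed.
A route of 5 moves achieves this: b5 → b4 → b3 → b2 → b1 → a1.
Since 5 matches the lower bound, it is optimal.

5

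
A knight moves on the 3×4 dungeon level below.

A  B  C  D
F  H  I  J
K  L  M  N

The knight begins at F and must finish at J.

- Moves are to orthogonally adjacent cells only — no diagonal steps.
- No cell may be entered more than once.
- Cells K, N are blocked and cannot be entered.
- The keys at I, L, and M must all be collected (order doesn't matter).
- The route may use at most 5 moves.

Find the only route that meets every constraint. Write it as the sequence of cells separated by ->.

F -> H -> L -> M -> I -> J

The 5-move cap with required stops at I, L, M leaves no slack for detours.
Route from F: right 1 to H, down 1 to L, right 1 to M, up 1 to I, right 1 to J — 5 moves in all.
Check: all required cells visited; 5 ≤ 5 moves.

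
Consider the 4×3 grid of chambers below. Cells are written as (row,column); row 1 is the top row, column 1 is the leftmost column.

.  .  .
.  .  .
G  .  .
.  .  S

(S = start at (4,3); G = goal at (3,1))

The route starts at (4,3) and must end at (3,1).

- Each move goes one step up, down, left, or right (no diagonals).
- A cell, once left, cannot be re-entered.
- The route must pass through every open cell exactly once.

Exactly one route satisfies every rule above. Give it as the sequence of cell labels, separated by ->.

Need to visit all 12 open cells exactly once, starting at (4,3) and ending at (3,1).
Cell (1,1) has only two open neighbours ((2,1) and (1,2)), so the path must pass straight through it: one of those is the cell it's entered from and the other is where it exits.
Route from (4,3): up 3 to (1,3), left 2 to (1,1), down 1 to (2,1), right 1 to (2,2), down 2 to (4,2), left 1 to (4,1), up 1 to (3,1) — 11 moves in all.
Check: all 12 open cells covered.

(4,3) -> (3,3) -> (2,3) -> (1,3) -> (1,2) -> (1,1) -> (2,1) -> (2,2) -> (3,2) -> (4,2) -> (4,1) -> (3,1)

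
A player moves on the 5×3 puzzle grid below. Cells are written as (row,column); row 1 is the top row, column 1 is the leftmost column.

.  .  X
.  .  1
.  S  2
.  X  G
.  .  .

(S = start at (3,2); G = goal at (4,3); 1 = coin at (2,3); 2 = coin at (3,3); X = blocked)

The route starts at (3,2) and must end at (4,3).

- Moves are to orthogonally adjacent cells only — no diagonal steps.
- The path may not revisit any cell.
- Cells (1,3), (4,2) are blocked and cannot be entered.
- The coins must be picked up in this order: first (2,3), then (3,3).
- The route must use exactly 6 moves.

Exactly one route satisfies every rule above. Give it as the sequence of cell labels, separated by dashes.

(3,2) - (3,1) - (2,1) - (2,2) - (2,3) - (3,3) - (4,3)

The waypoints must appear in the order (2,3), (3,3), with no cell reused.
Route from (3,2): left 1 to (3,1), up 1 to (2,1), right 2 to (2,3), down 2 to (4,3) — 6 moves in all.
Check: order respected (1 at step 4, 2 at step 5); 6 moves as required.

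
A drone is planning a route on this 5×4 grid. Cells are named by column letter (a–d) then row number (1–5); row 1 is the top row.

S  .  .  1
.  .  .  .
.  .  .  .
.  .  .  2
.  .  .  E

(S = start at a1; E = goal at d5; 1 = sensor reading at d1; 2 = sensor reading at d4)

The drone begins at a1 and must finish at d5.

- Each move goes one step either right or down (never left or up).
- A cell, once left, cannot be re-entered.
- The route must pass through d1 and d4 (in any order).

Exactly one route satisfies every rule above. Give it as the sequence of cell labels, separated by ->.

Moves only go right or down, so the column and row indices never decrease.
Route from a1: right 3 to d1, down 4 to d5 — 7 moves in all.
Check: all required cells visited.

a1 -> b1 -> c1 -> d1 -> d2 -> d3 -> d4 -> d5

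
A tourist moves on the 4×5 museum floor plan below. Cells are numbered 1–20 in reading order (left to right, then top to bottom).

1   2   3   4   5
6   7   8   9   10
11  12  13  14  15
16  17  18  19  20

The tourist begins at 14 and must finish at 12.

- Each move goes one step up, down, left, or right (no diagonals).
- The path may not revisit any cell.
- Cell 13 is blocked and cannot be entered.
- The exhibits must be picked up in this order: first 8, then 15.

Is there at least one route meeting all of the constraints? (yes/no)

yes

One route that works: 14 → 9 → 8 → 3 → 4 → 5 → 10 → 15 → 20 → 19 → 18 → 17 → 12.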